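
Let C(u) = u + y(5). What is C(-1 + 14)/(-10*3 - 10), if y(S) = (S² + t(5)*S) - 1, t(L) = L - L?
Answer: -37/40 ≈ -0.92500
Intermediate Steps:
t(L) = 0
y(S) = -1 + S² (y(S) = (S² + 0*S) - 1 = (S² + 0) - 1 = S² - 1 = -1 + S²)
C(u) = 24 + u (C(u) = u + (-1 + 5²) = u + (-1 + 25) = u + 24 = 24 + u)
C(-1 + 14)/(-10*3 - 10) = (24 + (-1 + 14))/(-10*3 - 10) = (24 + 13)/(-30 - 10) = 37/(-40) = 37*(-1/40) = -37/40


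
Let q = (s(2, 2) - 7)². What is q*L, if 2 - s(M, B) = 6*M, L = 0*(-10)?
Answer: 0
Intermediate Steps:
L = 0
s(M, B) = 2 - 6*M
q = 289 (q = ((2 - 6*2) - 7)² = ((2 - 12) - 7)² = (-10 - 7)² = (-17)² = 289)
q*L = 289*0 = 0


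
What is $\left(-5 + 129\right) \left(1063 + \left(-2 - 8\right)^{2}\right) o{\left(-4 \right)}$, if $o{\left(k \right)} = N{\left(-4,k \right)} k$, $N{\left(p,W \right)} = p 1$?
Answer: $2307392$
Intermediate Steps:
$N{\left(p,W \right)} = p$
$o{\left(k \right)} = - 4 k$
$\left(-5 + 129\right) \left(1063 + \left(-2 - 8\right)^{2}\right) o{\left(-4 \right)} = \left(-5 + 129\right) \left(1063 + \left(-2 - 8\right)^{2}\right) \left(\left(-4\right) \left(-4\right)\right) = 124 \left(1063 + \left(-10\right)^{2}\right) 16 = 124 \left(1063 + 100\right) 16 = 124 \cdot 1163 \cdot 16 = 144212 \cdot 16 = 2307392$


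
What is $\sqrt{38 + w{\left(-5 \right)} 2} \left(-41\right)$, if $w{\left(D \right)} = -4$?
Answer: $- 41 \sqrt{30} \approx -224.57$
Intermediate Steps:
$\sqrt{38 + w{\left(-5 \right)} 2} \left(-41\right) = \sqrt{38 - 8} \left(-41\right) = \sqrt{30} \left(-41\right) = - 41 \sqrt{30}$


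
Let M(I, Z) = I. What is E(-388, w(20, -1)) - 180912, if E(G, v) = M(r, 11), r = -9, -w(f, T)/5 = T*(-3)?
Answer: -180921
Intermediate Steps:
w(f, T) = 15*T (w(f, T) = -5*T*(-3) = -(-15)*T = 15*T)
E(G, v) = -9
E(-388, w(20, -1)) - 180912 = -9 - 180912 = -180921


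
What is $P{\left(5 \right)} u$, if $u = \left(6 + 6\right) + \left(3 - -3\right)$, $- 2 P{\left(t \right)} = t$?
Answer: $-45$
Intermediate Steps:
$P{\left(t \right)} = - \frac{t}{2}$
$u = 18$ ($u = 12 + \left(3 + 3\right) = 12 + 6 = 18$)
$P{\left(5 \right)} u = \left(- \frac{1}{2}\right) 5 \cdot 18 = \left(- \frac{5}{2}\right) 18 = -45$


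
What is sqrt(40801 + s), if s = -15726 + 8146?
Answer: sqrt(33221) ≈ 182.27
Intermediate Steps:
s = -7580
sqrt(40801 + s) = sqrt(40801 - 7580) = sqrt(33221)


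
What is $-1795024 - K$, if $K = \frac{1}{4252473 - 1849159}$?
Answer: $- \frac{4314006309537}{2403314} \approx -1.795 \cdot 10^{6}$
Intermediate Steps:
$K = \frac{1}{2403314} \approx 4.1609 \cdot 10^{-7}$
$-1795024 - K = -1795024 - \frac{1}{2403314} = - \frac{4314006309537}{2403314}$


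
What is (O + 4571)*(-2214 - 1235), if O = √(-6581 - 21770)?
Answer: -15765379 - 3449*I*√28351 ≈ -1.5765e+7 - 5.8073e+5*I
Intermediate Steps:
O = I*√28351 (O = √(-28351) = I*√28351 ≈ 168.38*I)
(O + 4571)*(-2214 - 1235) = (I*√28351 + 4571)*(-2214 - 1235) = (4571 + I*√28351)*(-3449) = -15765379 - 3449*I*√28351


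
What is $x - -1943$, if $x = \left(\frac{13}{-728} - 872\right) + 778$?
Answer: $\frac{103543}{56} \approx 1849.0$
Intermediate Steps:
$x = - \frac{5265}{56}$ ($x = \left(13 \left(- \frac{1}{728}\right) - 872\right) + 778 = \left(- \frac{1}{56} - 872\right) + 778 = - \frac{48833}{56} + 778 = - \frac{5265}{56} \approx -94.018$)
$x - -1943 = - \frac{5265}{56} - -1943 = - \frac{5265}{56} + 1943 = \frac{103543}{56}$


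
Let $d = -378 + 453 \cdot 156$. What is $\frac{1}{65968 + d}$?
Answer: $\frac{1}{136258} \approx 7.339 \cdot 10^{-6}$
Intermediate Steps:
$d = 70290$ ($d = -378 + 70668 = 70290$)
$\frac{1}{65968 + d} = \frac{1}{65968 + 70290} = \frac{1}{136258}$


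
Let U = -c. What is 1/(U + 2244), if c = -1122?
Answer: 1/3366 ≈ 0.00029709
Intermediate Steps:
U = 1122 (U = -1*(-1122) = 1122)
1/(U + 2244) = 1/(1122 + 2244) = 1/3366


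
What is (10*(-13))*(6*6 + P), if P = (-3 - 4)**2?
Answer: -11050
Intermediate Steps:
P = 49 (P = (-7)**2 = 49)
(10*(-13))*(6*6 + P) = (10*(-13))*(6*6 + 49) = -130*(36 + 49) = -130*85 = -11050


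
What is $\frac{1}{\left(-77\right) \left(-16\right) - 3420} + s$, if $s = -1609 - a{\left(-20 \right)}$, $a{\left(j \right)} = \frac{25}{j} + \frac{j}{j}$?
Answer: $- \frac{1759973}{1094} \approx -1608.8$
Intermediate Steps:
$a{\left(j \right)} = 1 + \frac{25}{j}$ ($a{\left(j \right)} = \frac{25}{j} + 1 = 1 + \frac{25}{j}$)
$s = - \frac{6435}{4}$ ($s = -1609 - \frac{25 - 20}{-20} = -1609 - \left(- \frac{1}{20}\right) 5 = -1609 - - \frac{1}{4} = -1609 + \frac{1}{4} = - \frac{6435}{4} \approx -1608.8$)
$\frac{1}{\left(-77\right) \left(-16\right) - 3420} + s = \frac{1}{\left(-77\right) \left(-16\right) - 3420} - \frac{6435}{4} = \frac{1}{1232 - 3420} - \frac{6435}{4} = \frac{1}{-2188} - \frac{6435}{4} = - \frac{1}{2188} - \frac{6435}{4} = - \frac{1759973}{1094}$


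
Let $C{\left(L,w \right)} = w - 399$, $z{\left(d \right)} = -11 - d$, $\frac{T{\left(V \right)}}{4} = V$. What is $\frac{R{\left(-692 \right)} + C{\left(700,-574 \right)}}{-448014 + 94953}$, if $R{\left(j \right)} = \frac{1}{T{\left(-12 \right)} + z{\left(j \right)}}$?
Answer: $\frac{615908}{223487613} \approx 0.0027559$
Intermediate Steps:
$T{\left(V \right)} = 4 V$
$C{\left(L,w \right)} = -399 + w$
$R{\left(j \right)} = \frac{1}{-59 - j}$ ($R{\left(j \right)} = \frac{1}{4 \left(-12\right) - \left(11 + j\right)} = \frac{1}{-48 - \left(11 + j\right)} = \frac{1}{-59 - j}$)
$\frac{R{\left(-692 \right)} + C{\left(700,-574 \right)}}{-448014 + 94953} = \frac{- \frac{1}{59 - 692} - 973}{-448014 + 94953} = \frac{- \frac{1}{-633} - 973}{-353061} = \left(\left(-1\right) \left(- \frac{1}{633}\right) - 973\right) \left(- \frac{1}{353061}\right) = \left(\frac{1}{633} - 973\right) \left(- \frac{1}{353061}\right) = \left(- \frac{615908}{633}\right) \left(- \frac{1}{353061}\right) = \frac{615908}{223487613}$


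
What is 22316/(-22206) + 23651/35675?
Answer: -135464597/396099525 ≈ -0.34200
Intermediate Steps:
22316/(-22206) + 23651/35675 = 22316*(-1/22206) + 23651*(1/35675) = -11158/11103 + 23651/35675 = -135464597/396099525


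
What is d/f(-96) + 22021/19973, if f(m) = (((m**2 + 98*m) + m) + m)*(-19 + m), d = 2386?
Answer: 510051469/441003840 ≈ 1.1566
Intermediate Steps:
f(m) = (-19 + m)*(m**2 + 100*m) (f(m) = ((m**2 + 99*m) + m)*(-19 + m) = (m**2 + 100*m)*(-19 + m) = (-19 + m)*(m**2 + 100*m))
d/f(-96) + 22021/19973 = 2386/((-96*(-1900 + (-96)**2 + 81*(-96)))) + 22021/19973 = 2386/((-96*(-1900 + 9216 - 7776))) + 22021*(1/19973) = 2386/((-96*(-460))) + 22021/19973 = 2386/44160 + 22021/19973 = 2386*(1/44160) + 22021/19973 = 1193/22080 + 22021/19973 = 510051469/441003840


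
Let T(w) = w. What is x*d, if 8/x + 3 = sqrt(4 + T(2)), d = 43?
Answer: -344 - 344*sqrt(6)/3 ≈ -624.88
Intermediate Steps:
x = 8/(-3 + sqrt(6)) (x = 8/(-3 + sqrt(4 + 2)) = 8/(-3 + sqrt(6)) ≈ -14.532)
x*d = (-8 - 8*sqrt(6)/3)*43 = -344 - 344*sqrt(6)/3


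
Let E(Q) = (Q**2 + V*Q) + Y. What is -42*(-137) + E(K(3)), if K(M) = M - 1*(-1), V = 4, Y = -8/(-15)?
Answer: 86798/15 ≈ 5786.5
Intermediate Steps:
Y = 8/15 (Y = -8*(-1/15) = 8/15 ≈ 0.53333)
K(M) = 1 + M (K(M) = M + 1 = 1 + M)
E(Q) = 8/15 + Q**2 + 4*Q (E(Q) = (Q**2 + 4*Q) + 8/15 = 8/15 + Q**2 + 4*Q)
-42*(-137) + E(K(3)) = -42*(-137) + (8/15 + (1 + 3)**2 + 4*(1 + 3)) = 5754 + (8/15 + 4**2 + 4*4) = 5754 + (8/15 + 16 + 16) = 5754 + 488/15 = 86798/15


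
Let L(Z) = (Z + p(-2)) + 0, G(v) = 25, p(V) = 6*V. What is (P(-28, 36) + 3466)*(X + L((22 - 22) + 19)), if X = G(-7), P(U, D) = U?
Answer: 110016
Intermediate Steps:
L(Z) = -12 + Z (L(Z) = (Z + 6*(-2)) + 0 = (Z - 12) + 0 = (-12 + Z) + 0 = -12 + Z)
X = 25
(P(-28, 36) + 3466)*(X + L((22 - 22) + 19)) = (-28 + 3466)*(25 + (-12 + ((22 - 22) + 19))) = 3438*(25 + (-12 + (0 + 19))) = 3438*(25 + (-12 + 19)) = 3438*(25 + 7) = 3438*32 = 110016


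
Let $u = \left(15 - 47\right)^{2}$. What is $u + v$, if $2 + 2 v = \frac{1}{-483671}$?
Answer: $\frac{989590865}{967342} \approx 1023.0$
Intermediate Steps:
$u = 1024$ ($u = \left(-32\right)^{2} = 1024$)
$v = - \frac{967343}{967342}$ ($v = -1 + \frac{1}{2 \left(-483671\right)} = -1 + \frac{1}{2} \left(- \frac{1}{483671}\right) = -1 - \frac{1}{967342} = - \frac{967343}{967342} \approx -1.0$)
$u + v = 1024 - \frac{967343}{967342} = \frac{989590865}{967342}$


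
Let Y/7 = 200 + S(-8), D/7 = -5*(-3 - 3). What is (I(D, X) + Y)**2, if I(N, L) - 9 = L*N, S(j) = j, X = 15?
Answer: 20277009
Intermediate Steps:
D = 210 (D = 7*(-5*(-3 - 3)) = 7*(-5*(-6)) = 7*30 = 210)
I(N, L) = 9 + L*N
Y = 1344 (Y = 7*(200 - 8) = 7*192 = 1344)
(I(D, X) + Y)**2 = ((9 + 15*210) + 1344)**2 = ((9 + 3150) + 1344)**2 = (3159 + 1344)**2 = 4503**2 = 20277009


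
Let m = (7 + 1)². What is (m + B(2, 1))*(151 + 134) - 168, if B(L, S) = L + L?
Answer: 19212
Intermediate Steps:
B(L, S) = 2*L
m = 64 (m = 8² = 64)
(m + B(2, 1))*(151 + 134) - 168 = (64 + 2*2)*(151 + 134) - 168 = (64 + 4)*285 - 168 = 68*285 - 168 = 19380 - 168 = 19212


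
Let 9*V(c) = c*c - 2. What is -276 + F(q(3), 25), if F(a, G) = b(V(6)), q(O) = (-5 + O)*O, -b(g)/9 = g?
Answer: -310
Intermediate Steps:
V(c) = -2/9 + c²/9 (V(c) = (c*c - 2)/9 = (c² - 2)/9 = (-2 + c²)/9 = -2/9 + c²/9)
b(g) = -9*g
q(O) = O*(-5 + O)
F(a, G) = -34 (F(a, G) = -9*(-2/9 + (⅑)*6²) = -9*(-2/9 + (⅑)*36) = -9*(-2/9 + 4) = -9*34/9 = -34)
-276 + F(q(3), 25) = -276 - 34 = -310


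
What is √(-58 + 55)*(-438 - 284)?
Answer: -722*I*√3 ≈ -1250.5*I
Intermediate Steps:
√(-58 + 55)*(-438 - 284) = √(-3)*(-722) = (I*√3)*(-722) = -722*I*√3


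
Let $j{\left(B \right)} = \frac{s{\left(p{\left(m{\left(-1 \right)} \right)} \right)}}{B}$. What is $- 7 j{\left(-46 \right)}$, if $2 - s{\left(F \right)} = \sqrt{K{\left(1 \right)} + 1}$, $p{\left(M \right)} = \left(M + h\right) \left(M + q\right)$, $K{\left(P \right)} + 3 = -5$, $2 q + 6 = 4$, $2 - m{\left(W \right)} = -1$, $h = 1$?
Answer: $\frac{7}{23} - \frac{7 i \sqrt{7}}{46} \approx 0.30435 - 0.40261 i$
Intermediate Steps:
$m{\left(W \right)} = 3$ ($m{\left(W \right)} = 2 - -1 = 2 + 1 = 3$)
$q = -1$ ($q = -3 + \frac{1}{2} \cdot 4 = -3 + 2 = -1$)
$K{\left(P \right)} = -8$ ($K{\left(P \right)} = -3 - 5 = -8$)
$p{\left(M \right)} = \left(1 + M\right) \left(-1 + M\right)$ ($p{\left(M \right)} = \left(M + 1\right) \left(M - 1\right) = \left(1 + M\right) \left(-1 + M\right)$)
$s{\left(F \right)} = 2 - i \sqrt{7}$ ($s{\left(F \right)} = 2 - \sqrt{-8 + 1} = 2 - \sqrt{-7} = 2 - i \sqrt{7}$)
$j{\left(B \right)} = \frac{2 - i \sqrt{7}}{B}$
$- 7 j{\left(-46 \right)} = - 7 \frac{2 - i \sqrt{7}}{-46} = - 7 \left(- \frac{2 - i \sqrt{7}}{46}\right) = - 7 \left(- \frac{1}{23} + \frac{i \sqrt{7}}{46}\right) = \frac{7}{23} - \frac{7 i \sqrt{7}}{46}$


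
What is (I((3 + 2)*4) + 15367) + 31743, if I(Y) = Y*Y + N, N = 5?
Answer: 47515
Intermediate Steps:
I(Y) = 5 + Y² (I(Y) = Y*Y + 5 = Y² + 5 = 5 + Y²)
(I((3 + 2)*4) + 15367) + 31743 = ((5 + ((3 + 2)*4)²) + 15367) + 31743 = ((5 + (5*4)²) + 15367) + 31743 = ((5 + 20²) + 15367) + 31743 = ((5 + 400) + 15367) + 31743 = (405 + 15367) + 31743 = 15772 + 31743 = 47515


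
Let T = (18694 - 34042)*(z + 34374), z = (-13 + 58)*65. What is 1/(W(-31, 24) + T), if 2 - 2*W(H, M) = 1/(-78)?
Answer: -156/89304547955 ≈ -1.7468e-9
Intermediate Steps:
z = 2925 (z = 45*65 = 2925)
W(H, M) = 157/156 (W(H, M) = 1 - ½/(-78) = 1 - ½*(-1/78) = 1 + 1/156 = 157/156)
T = -572465052 (T = (18694 - 34042)*(2925 + 34374) = -15348*37299 = -572465052)
1/(W(-31, 24) + T) = 1/(157/156 - 572465052) = 1/(-89304547955/156) = -156/89304547955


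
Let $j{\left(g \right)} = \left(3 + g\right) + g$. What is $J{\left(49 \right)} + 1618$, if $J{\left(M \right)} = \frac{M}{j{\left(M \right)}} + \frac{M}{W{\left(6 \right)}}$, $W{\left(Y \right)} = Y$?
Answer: $\frac{985751}{606} \approx 1626.7$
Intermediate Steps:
$j{\left(g \right)} = 3 + 2 g$
$J{\left(M \right)} = \frac{M}{6} + \frac{M}{3 + 2 M}$ ($J{\left(M \right)} = \frac{M}{3 + 2 M} + \frac{M}{6} = \frac{M}{6} + \frac{M}{3 + 2 M}$)
$J{\left(49 \right)} + 1618 = \frac{1}{6} \cdot 49 \frac{1}{3 + 2 \cdot 49} \left(9 + 2 \cdot 49\right) + 1618 = \frac{1}{6} \cdot 49 \frac{1}{3 + 98} \left(9 + 98\right) + 1618 = \frac{1}{6} \cdot 49 \cdot \frac{1}{101} \cdot 107 + 1618 = \frac{5243}{606} + 1618 = \frac{985751}{606}$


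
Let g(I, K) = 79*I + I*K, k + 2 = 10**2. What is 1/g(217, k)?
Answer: 1/38409 ≈ 2.6036e-5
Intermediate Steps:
k = 98 (k = -2 + 10**2 = -2 + 100 = 98)
1/g(217, k) = 1/(217*(79 + 98)) = 1/(217*177) = 1/38409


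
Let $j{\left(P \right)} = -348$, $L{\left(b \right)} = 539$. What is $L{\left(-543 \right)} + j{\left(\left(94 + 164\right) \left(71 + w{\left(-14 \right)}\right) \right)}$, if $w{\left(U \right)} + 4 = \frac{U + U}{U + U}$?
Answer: $191$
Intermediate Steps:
$w{\left(U \right)} = -3$ ($w{\left(U \right)} = -4 + \frac{U + U}{U + U} = -4 + \frac{2 U}{2 U} = -4 + 2 U \frac{1}{2 U} = -4 + 1 = -3$)
$L{\left(-543 \right)} + j{\left(\left(94 + 164\right) \left(71 + w{\left(-14 \right)}\right) \right)} = 539 - 348 = 191$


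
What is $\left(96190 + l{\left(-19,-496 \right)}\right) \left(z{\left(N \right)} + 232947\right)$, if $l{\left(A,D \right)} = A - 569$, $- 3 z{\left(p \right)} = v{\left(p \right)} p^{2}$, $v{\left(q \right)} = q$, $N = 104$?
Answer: $- \frac{40728650846}{3} \approx -1.3576 \cdot 10^{10}$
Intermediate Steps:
$z{\left(p \right)} = - \frac{p^{3}}{3}$ ($z{\left(p \right)} = - \frac{p p^{2}}{3} = - \frac{p^{3}}{3}$)
$l{\left(A,D \right)} = -569 + A$
$\left(96190 + l{\left(-19,-496 \right)}\right) \left(z{\left(N \right)} + 232947\right) = \left(96190 - 588\right) \left(- \frac{104^{3}}{3} + 232947\right) = \left(96190 - 588\right) \left(\left(- \frac{1}{3}\right) 1124864 + 232947\right) = 95602 \left(- \frac{1124864}{3} + 232947\right) = 95602 \left(- \frac{426023}{3}\right) = - \frac{40728650846}{3}$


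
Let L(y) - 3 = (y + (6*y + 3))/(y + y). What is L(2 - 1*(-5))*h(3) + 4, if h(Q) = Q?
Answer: 169/7 ≈ 24.143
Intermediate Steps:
L(y) = 3 + (3 + 7*y)/(2*y) (L(y) = 3 + (y + (6*y + 3))/(y + y) = 3 + (y + (3 + 6*y))/((2*y)) = 3 + (3 + 7*y)*(1/(2*y)) = 3 + (3 + 7*y)/(2*y))
L(2 - 1*(-5))*h(3) + 4 = ((3 + 13*(2 - 1*(-5)))/(2*(2 - 1*(-5))))*3 + 4 = ((3 + 13*(2 + 5))/(2*(2 + 5)))*3 + 4 = ((½)*(3 + 13*7)/7)*3 + 4 = ((½)*(⅐)*(3 + 91))*3 + 4 = ((½)*(⅐)*94)*3 + 4 = (47/7)*3 + 4 = 141/7 + 4 = 169/7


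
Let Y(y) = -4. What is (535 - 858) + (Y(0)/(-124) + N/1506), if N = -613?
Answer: -15097075/46686 ≈ -323.38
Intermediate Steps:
(535 - 858) + (Y(0)/(-124) + N/1506) = (535 - 858) + (-4/(-124) - 613/1506) = -323 + (-4*(-1/124) - 613*1/1506) = -323 + (1/31 - 613/1506) = -323 - 17497/46686 = -15097075/46686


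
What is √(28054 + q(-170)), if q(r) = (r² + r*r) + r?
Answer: 2*√21421 ≈ 292.72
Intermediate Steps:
q(r) = r + 2*r² (q(r) = (r² + r²) + r = 2*r² + r = r + 2*r²)
√(28054 + q(-170)) = √(28054 - 170*(1 + 2*(-170))) = √(28054 - 170*(1 - 340)) = √(28054 - 170*(-339)) = √(28054 + 57630) = √85684 = 2*√21421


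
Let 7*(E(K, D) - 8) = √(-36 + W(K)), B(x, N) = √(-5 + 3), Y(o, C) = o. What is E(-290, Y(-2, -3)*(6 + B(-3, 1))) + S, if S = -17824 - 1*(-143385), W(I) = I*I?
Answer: 125569 + 4*√5254/7 ≈ 1.2561e+5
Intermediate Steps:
B(x, N) = I*√2 (B(x, N) = √(-2) = I*√2)
W(I) = I²
S = 125561 (S = -17824 + 143385 = 125561)
E(K, D) = 8 + √(-36 + K²)/7
E(-290, Y(-2, -3)*(6 + B(-3, 1))) + S = (8 + √(-36 + (-290)²)/7) + 125561 = (8 + √(-36 + 84100)/7) + 125561 = (8 + √84064/7) + 125561 = (8 + (4*√5254)/7) + 125561 = (8 + 4*√5254/7) + 125561 = 125569 + 4*√5254/7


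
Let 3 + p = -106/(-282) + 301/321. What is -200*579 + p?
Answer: -582366681/5029 ≈ -1.1580e+5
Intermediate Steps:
p = -8481/5029 (p = -3 + (-106/(-282) + 301/321) = -3 + (-106*(-1/282) + 301*(1/321)) = -3 + (53/141 + 301/321) = -3 + 6606/5029 = -8481/5029 ≈ -1.6864)
-200*579 + p = -200*579 - 8481/5029 = -115800 - 8481/5029 = -582366681/5029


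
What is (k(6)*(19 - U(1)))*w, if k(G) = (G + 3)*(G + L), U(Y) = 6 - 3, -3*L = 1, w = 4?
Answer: 3264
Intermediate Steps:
L = -⅓ (L = -⅓*1 = -⅓ ≈ -0.33333)
U(Y) = 3
k(G) = (3 + G)*(-⅓ + G) (k(G) = (G + 3)*(G - ⅓) = (3 + G)*(-⅓ + G))
(k(6)*(19 - U(1)))*w = ((-1 + 6² + (8/3)*6)*(19 - 1*3))*4 = ((-1 + 36 + 16)*(19 - 3))*4 = (51*16)*4 = 816*4 = 3264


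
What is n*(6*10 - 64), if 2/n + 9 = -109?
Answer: 4/59 ≈ 0.067797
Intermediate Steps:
n = -1/59 (n = 2/(-9 - 109) = 2/(-118) = 2*(-1/118) = -1/59 ≈ -0.016949)
n*(6*10 - 64) = -(6*10 - 64)/59 = -(60 - 64)/59 = -1/59*(-4) = 4/59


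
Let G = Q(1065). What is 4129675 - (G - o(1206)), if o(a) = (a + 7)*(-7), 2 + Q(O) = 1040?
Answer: 4120146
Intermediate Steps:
Q(O) = 1038 (Q(O) = -2 + 1040 = 1038)
G = 1038
o(a) = -49 - 7*a (o(a) = (7 + a)*(-7) = -49 - 7*a)
4129675 - (G - o(1206)) = 4129675 - (1038 - (-49 - 7*1206)) = 4129675 - (1038 - (-49 - 8442)) = 4129675 - (1038 - 1*(-8491)) = 4129675 - (1038 + 8491) = 4129675 - 1*9529 = 4129675 - 9529 = 4120146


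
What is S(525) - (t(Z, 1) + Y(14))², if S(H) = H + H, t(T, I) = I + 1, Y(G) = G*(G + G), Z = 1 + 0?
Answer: -154186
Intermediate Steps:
Z = 1
Y(G) = 2*G² (Y(G) = G*(2*G) = 2*G²)
t(T, I) = 1 + I
S(H) = 2*H
S(525) - (t(Z, 1) + Y(14))² = 2*525 - ((1 + 1) + 2*14²)² = 1050 - (2 + 2*196)² = 1050 - (2 + 392)² = 1050 - 1*394² = 1050 - 1*155236 = 1050 - 155236 = -154186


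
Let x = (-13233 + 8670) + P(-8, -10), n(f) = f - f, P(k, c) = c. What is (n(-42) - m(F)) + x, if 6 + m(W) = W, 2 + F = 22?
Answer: -4587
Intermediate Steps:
F = 20 (F = -2 + 22 = 20)
m(W) = -6 + W
n(f) = 0
x = -4573 (x = (-13233 + 8670) - 10 = -4563 - 10 = -4573)
(n(-42) - m(F)) + x = (0 - (-6 + 20)) - 4573 = (0 - 1*14) - 4573 = (0 - 14) - 4573 = -14 - 4573 = -4587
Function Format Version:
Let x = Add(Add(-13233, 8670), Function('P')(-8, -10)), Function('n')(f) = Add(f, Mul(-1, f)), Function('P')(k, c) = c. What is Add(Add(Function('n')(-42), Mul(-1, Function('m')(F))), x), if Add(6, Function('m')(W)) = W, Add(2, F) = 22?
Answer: -4587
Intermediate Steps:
F = 20 (F = Add(-2, 22) = 20)
Function('m')(W) = Add(-6, W)
Function('n')(f) = 0
x = -4573 (x = Add(Add(-13233, 8670), -10) = Add(-4563, -10) = -4573)
Add(Add(Function('n')(-42), Mul(-1, Function('m')(F))), x) = Add(Add(0, Mul(-1, Add(-6, 20))), -4573) = Add(Add(0, Mul(-1, 14)), -4573) = Add(Add(0, -14), -4573) = Add(-14, -4573) = -4587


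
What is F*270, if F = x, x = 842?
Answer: 227340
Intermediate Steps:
F = 842
F*270 = 842*270 = 227340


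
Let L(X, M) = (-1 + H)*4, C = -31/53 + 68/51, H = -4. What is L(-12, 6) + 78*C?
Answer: 2034/53 ≈ 38.377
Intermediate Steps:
C = 119/159 (C = -31*1/53 + 68*(1/51) = -31/53 + 4/3 = 119/159 ≈ 0.74843)
L(X, M) = -20 (L(X, M) = (-1 - 4)*4 = -5*4 = -20)
L(-12, 6) + 78*C = -20 + 78*(119/159) = -20 + 3094/53 = 2034/53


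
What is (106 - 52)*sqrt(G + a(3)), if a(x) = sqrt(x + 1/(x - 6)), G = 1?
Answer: 18*sqrt(9 + 6*sqrt(6)) ≈ 87.623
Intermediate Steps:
a(x) = sqrt(x + 1/(-6 + x))
(106 - 52)*sqrt(G + a(3)) = (106 - 52)*sqrt(1 + sqrt((1 + 3*(-6 + 3))/(-6 + 3))) = 54*sqrt(1 + sqrt((1 + 3*(-3))/(-3))) = 54*sqrt(1 + sqrt(-(1 - 9)/3)) = 54*sqrt(1 + sqrt(-1/3*(-8))) = 54*sqrt(1 + sqrt(8/3)) = 54*sqrt(1 + 2*sqrt(6)/3)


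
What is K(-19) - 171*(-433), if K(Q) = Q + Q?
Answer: 74005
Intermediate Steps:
K(Q) = 2*Q
K(-19) - 171*(-433) = 2*(-19) - 171*(-433) = -38 + 74043 = 74005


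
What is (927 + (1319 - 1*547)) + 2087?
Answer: 3786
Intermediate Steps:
(927 + (1319 - 1*547)) + 2087 = (927 + (1319 - 547)) + 2087 = (927 + 772) + 2087 = 1699 + 2087 = 3786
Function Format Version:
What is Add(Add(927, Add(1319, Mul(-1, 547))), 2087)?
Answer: 3786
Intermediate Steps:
Add(Add(927, Add(1319, Mul(-1, 547))), 2087) = Add(Add(927, Add(1319, -547)), 2087) = Add(Add(927, 772), 2087) = Add(1699, 2087) = 3786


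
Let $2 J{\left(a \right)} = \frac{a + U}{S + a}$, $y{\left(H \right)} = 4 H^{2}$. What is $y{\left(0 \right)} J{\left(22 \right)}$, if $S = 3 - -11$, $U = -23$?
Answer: $0$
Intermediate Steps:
$S = 14$ ($S = 3 + 11 = 14$)
$J{\left(a \right)} = \frac{-23 + a}{2 \left(14 + a\right)}$ ($J{\left(a \right)} = \frac{\left(a - 23\right) \frac{1}{14 + a}}{2} = \frac{\left(-23 + a\right) \frac{1}{14 + a}}{2} = \frac{\frac{1}{14 + a} \left(-23 + a\right)}{2} = \frac{-23 + a}{2 \left(14 + a\right)}$)
$y{\left(0 \right)} J{\left(22 \right)} = 4 \cdot 0^{2} \frac{-23 + 22}{2 \left(14 + 22\right)} = 4 \cdot 0 \cdot \frac{1}{2} \cdot \frac{1}{36} \left(-1\right) = 0 \cdot \frac{1}{2} \cdot \frac{1}{36} \left(-1\right) = 0 \left(- \frac{1}{72}\right) = 0$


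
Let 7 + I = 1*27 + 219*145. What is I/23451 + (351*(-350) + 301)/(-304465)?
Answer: 1792610282/1020001245 ≈ 1.7575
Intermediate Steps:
I = 31775 (I = -7 + (1*27 + 219*145) = -7 + (27 + 31755) = -7 + 31782 = 31775)
I/23451 + (351*(-350) + 301)/(-304465) = 31775/23451 + (351*(-350) + 301)/(-304465) = 31775*(1/23451) + (-122850 + 301)*(-1/304465) = 31775/23451 - 122549*(-1/304465) = 31775/23451 + 17507/43495 = 1792610282/1020001245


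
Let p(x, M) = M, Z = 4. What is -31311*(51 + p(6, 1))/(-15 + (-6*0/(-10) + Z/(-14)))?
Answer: 11397204/107 ≈ 1.0652e+5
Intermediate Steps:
-31311*(51 + p(6, 1))/(-15 + (-6*0/(-10) + Z/(-14))) = -31311*(51 + 1)/(-15 + (-6*0/(-10) + 4/(-14))) = -1628172/(-15 + (0*(-⅒) + 4*(-1/14))) = -1628172/(-15 + (0 - 2/7)) = -1628172/(-15 - 2/7) = -1628172/(-107/7) = -1628172*(-7)/107 = -31311*(-364/107) = 11397204/107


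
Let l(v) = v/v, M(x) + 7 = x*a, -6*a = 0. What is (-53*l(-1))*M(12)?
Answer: 371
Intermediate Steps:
a = 0 (a = -⅙*0 = 0)
M(x) = -7 (M(x) = -7 + x*0 = -7 + 0 = -7)
l(v) = 1
(-53*l(-1))*M(12) = -53*1*(-7) = -53*(-7) = 371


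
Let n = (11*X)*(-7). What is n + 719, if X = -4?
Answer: 1027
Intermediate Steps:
n = 308 (n = (11*(-4))*(-7) = -44*(-7) = 308)
n + 719 = 308 + 719 = 1027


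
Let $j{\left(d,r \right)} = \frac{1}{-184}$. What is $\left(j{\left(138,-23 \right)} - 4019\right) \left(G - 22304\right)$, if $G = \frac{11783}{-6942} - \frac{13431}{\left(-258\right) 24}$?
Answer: $\frac{13129004115661445}{146466944} \approx 8.9638 \cdot 10^{7}$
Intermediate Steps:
$j{\left(d,r \right)} = - \frac{1}{184}$
$G = \frac{1126537}{2388048}$ ($G = 11783 \left(- \frac{1}{6942}\right) - \frac{13431}{-6192} = - \frac{11783}{6942} - - \frac{4477}{2064} = - \frac{11783}{6942} + \frac{4477}{2064} = \frac{1126537}{2388048} \approx 0.47174$)
$\left(j{\left(138,-23 \right)} - 4019\right) \left(G - 22304\right) = \left(- \frac{1}{184} - 4019\right) \left(\frac{1126537}{2388048} - 22304\right) = \left(- \frac{739497}{184}\right) \left(- \frac{53261896055}{2388048}\right) = \frac{13129004115661445}{146466944}$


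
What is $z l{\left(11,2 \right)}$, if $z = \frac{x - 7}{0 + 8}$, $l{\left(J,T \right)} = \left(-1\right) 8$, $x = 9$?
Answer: $-2$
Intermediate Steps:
$l{\left(J,T \right)} = -8$
$z = \frac{1}{4}$ ($z = \frac{9 - 7}{0 + 8} = \frac{2}{8} = 2 \cdot \frac{1}{8} = \frac{1}{4} \approx 0.25$)
$z l{\left(11,2 \right)} = \frac{1}{4} \left(-8\right) = -2$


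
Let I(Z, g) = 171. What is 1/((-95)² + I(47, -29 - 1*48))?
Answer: 1/9196 ≈ 0.00010874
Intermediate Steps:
1/((-95)² + I(47, -29 - 1*48)) = 1/((-95)² + 171) = 1/(9025 + 171) = 1/9196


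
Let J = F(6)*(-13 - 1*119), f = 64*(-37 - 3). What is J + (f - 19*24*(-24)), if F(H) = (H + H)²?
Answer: -10624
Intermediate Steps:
f = -2560 (f = 64*(-40) = -2560)
F(H) = 4*H² (F(H) = (2*H)² = 4*H²)
J = -19008 (J = (4*6²)*(-13 - 1*119) = (4*36)*(-13 - 119) = 144*(-132) = -19008)
J + (f - 19*24*(-24)) = -19008 + (-2560 - 19*24*(-24)) = -19008 + (-2560 - 456*(-24)) = -19008 + (-2560 - 1*(-10944)) = -19008 + (-2560 + 10944) = -19008 + 8384 = -10624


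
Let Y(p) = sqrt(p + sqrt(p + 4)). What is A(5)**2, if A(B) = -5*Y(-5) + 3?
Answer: (3 - 5*sqrt(-5 + I))**2 ≈ -122.68 - 42.413*I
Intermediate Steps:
Y(p) = sqrt(p + sqrt(4 + p))
A(B) = 3 - 5*sqrt(-5 + I) (A(B) = -5*sqrt(-5 + sqrt(4 - 5)) + 3 = -5*sqrt(-5 + sqrt(-1)) + 3 = -5*sqrt(-5 + I) + 3 = 3 - 5*sqrt(-5 + I))
A(5)**2 = (3 - 5*sqrt(-5 + I))**2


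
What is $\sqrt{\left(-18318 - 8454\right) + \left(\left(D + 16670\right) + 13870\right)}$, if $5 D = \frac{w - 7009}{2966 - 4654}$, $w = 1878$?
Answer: $\frac{17 \sqrt{232224490}}{4220} \approx 61.389$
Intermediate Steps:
$D = \frac{5131}{8440}$ ($D = \frac{\left(1878 - 7009\right) \frac{1}{2966 - 4654}}{5} = \frac{\left(-5131\right) \frac{1}{-1688}}{5} = \frac{\left(-5131\right) \left(- \frac{1}{1688}\right)}{5} = \frac{1}{5} \cdot \frac{5131}{1688} = \frac{5131}{8440} \approx 0.60794$)
$\sqrt{\left(-18318 - 8454\right) + \left(\left(D + 16670\right) + 13870\right)} = \sqrt{\left(-18318 - 8454\right) + \left(\left(\frac{5131}{8440} + 16670\right) + 13870\right)} = \sqrt{\left(-18318 - 8454\right) + \left(\frac{140699931}{8440} + 13870\right)} = \sqrt{-26772 + \frac{257762731}{8440}} = \sqrt{\frac{31807051}{8440}} = \frac{17 \sqrt{232224490}}{4220}$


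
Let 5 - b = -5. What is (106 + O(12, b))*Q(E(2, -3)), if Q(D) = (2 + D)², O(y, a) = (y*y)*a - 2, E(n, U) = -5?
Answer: 13896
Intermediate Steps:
b = 10 (b = 5 - 1*(-5) = 5 + 5 = 10)
O(y, a) = -2 + a*y² (O(y, a) = y²*a - 2 = a*y² - 2 = -2 + a*y²)
(106 + O(12, b))*Q(E(2, -3)) = (106 + (-2 + 10*12²))*(2 - 5)² = (106 + (-2 + 10*144))*(-3)² = (106 + (-2 + 1440))*9 = (106 + 1438)*9 = 1544*9 = 13896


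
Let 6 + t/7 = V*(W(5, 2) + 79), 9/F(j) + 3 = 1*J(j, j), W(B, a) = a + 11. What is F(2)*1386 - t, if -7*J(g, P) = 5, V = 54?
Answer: -495201/13 ≈ -38092.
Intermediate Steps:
W(B, a) = 11 + a
J(g, P) = -5/7 (J(g, P) = -1/7*5 = -5/7)
F(j) = -63/26 (F(j) = 9/(-3 + 1*(-5/7)) = 9/(-3 - 5/7) = 9/(-26/7) = 9*(-7/26) = -63/26)
t = 34734 (t = -42 + 7*(54*((11 + 2) + 79)) = -42 + 7*(54*(13 + 79)) = -42 + 7*(54*92) = -42 + 7*4968 = -42 + 34776 = 34734)
F(2)*1386 - t = -63/26*1386 - 1*34734 = -43659/13 - 34734 = -495201/13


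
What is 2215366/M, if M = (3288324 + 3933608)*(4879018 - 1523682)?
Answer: 1107683/12116004214576 ≈ 9.1423e-8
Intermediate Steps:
M = 24232008429152 (M = 7221932*3355336 = 24232008429152)
2215366/M = 2215366/24232008429152 = 2215366*(1/24232008429152) = 1107683/12116004214576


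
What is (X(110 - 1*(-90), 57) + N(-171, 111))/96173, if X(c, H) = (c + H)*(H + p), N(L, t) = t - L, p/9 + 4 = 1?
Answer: 7992/96173 ≈ 0.083100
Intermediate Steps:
p = -27 (p = -36 + 9*1 = -36 + 9 = -27)
X(c, H) = (-27 + H)*(H + c) (X(c, H) = (c + H)*(H - 27) = (H + c)*(-27 + H) = (-27 + H)*(H + c))
(X(110 - 1*(-90), 57) + N(-171, 111))/96173 = ((57² - 27*57 - 27*(110 - 1*(-90)) + 57*(110 - 1*(-90))) + (111 - 1*(-171)))/96173 = ((3249 - 1539 - 27*(110 + 90) + 57*(110 + 90)) + (111 + 171))*(1/96173) = ((3249 - 1539 - 27*200 + 57*200) + 282)*(1/96173) = ((3249 - 1539 - 5400 + 11400) + 282)*(1/96173) = (7710 + 282)*(1/96173) = 7992*(1/96173) = 7992/96173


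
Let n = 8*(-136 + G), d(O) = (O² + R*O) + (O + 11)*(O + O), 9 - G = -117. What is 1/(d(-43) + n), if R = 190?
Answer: -1/3649 ≈ -0.00027405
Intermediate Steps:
G = 126 (G = 9 - 1*(-117) = 9 + 117 = 126)
d(O) = O² + 190*O + 2*O*(11 + O) (d(O) = (O² + 190*O) + (O + 11)*(O + O) = (O² + 190*O) + (11 + O)*(2*O) = (O² + 190*O) + 2*O*(11 + O) = O² + 190*O + 2*O*(11 + O))
n = -80 (n = 8*(-136 + 126) = 8*(-10) = -80)
1/(d(-43) + n) = 1/(-43*(212 + 3*(-43)) - 80) = 1/(-43*(212 - 129) - 80) = 1/(-43*83 - 80) = 1/(-3569 - 80) = 1/(-3649) = -1/3649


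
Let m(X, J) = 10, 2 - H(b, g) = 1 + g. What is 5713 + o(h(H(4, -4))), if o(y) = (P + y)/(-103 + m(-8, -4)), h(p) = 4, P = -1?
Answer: 177102/31 ≈ 5713.0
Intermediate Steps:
H(b, g) = 1 - g (H(b, g) = 2 - (1 + g) = 2 + (-1 - g) = 1 - g)
o(y) = 1/93 - y/93 (o(y) = (-1 + y)/(-103 + 10) = (-1 + y)/(-93) = (-1 + y)*(-1/93) = 1/93 - y/93)
5713 + o(h(H(4, -4))) = 5713 + (1/93 - 1/93*4) = 5713 + (1/93 - 4/93) = 5713 - 1/31 = 177102/31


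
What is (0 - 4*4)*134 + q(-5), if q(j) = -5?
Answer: -2149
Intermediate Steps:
(0 - 4*4)*134 + q(-5) = (0 - 4*4)*134 - 5 = (0 - 16)*134 - 5 = -16*134 - 5 = -2144 - 5 = -2149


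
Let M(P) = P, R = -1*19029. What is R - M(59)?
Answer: -19088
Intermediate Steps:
R = -19029
R - M(59) = -19029 - 1*59 = -19029 - 59 = -19088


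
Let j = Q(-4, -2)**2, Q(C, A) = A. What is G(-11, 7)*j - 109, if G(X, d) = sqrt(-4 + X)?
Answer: -109 + 4*I*sqrt(15) ≈ -109.0 + 15.492*I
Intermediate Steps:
j = 4 (j = (-2)**2 = 4)
G(-11, 7)*j - 109 = sqrt(-4 - 11)*4 - 109 = sqrt(-15)*4 - 109 = (I*sqrt(15))*4 - 109 = 4*I*sqrt(15) - 109 = -109 + 4*I*sqrt(15)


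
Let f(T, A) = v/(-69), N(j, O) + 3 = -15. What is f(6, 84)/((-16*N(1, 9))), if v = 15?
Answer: -5/6624 ≈ -0.00075483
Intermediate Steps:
N(j, O) = -18 (N(j, O) = -3 - 15 = -18)
f(T, A) = -5/23 (f(T, A) = 15/(-69) = 15*(-1/69) = -5/23)
f(6, 84)/((-16*N(1, 9))) = -5/(23*((-16*(-18)))) = -5/23/288 = -5/23*1/288 = -5/6624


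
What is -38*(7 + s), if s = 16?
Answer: -874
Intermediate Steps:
-38*(7 + s) = -38*(7 + 16) = -38*23 = -874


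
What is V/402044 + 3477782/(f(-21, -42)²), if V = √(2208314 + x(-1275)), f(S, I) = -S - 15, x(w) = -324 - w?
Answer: 1738891/18 + √2209265/402044 ≈ 96605.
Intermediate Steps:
f(S, I) = -15 - S
V = √2209265 (V = √(2208314 + (-324 - 1*(-1275))) = √(2208314 + (-324 + 1275)) = √(2208314 + 951) = √2209265 ≈ 1486.4)
V/402044 + 3477782/(f(-21, -42)²) = √2209265/402044 + 3477782/((-15 - 1*(-21))²) = √2209265*(1/402044) + 3477782/((-15 + 21)²) = √2209265/402044 + 3477782/(6²) = √2209265/402044 + 3477782/36 = √2209265/402044 + 3477782*(1/36) = √2209265/402044 + 1738891/18 = 1738891/18 + √2209265/402044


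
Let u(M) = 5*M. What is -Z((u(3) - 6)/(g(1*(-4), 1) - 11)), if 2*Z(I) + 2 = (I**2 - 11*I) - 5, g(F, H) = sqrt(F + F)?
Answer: (-4609*I + 452*sqrt(2))/(2*(710*sqrt(2) + 1067*I)) ≈ -0.99594 - 1.2368*I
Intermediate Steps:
g(F, H) = sqrt(2)*sqrt(F) (g(F, H) = sqrt(2*F) = sqrt(2)*sqrt(F))
Z(I) = -7/2 + I**2/2 - 11*I/2 (Z(I) = -1 + ((I**2 - 11*I) - 5)/2 = -1 + (-5 + I**2 - 11*I)/2 = -1 + (-5/2 + I**2/2 - 11*I/2) = -7/2 + I**2/2 - 11*I/2)
-Z((u(3) - 6)/(g(1*(-4), 1) - 11)) = -(-7/2 + ((5*3 - 6)/(sqrt(2)*sqrt(1*(-4)) - 11))**2/2 - 11*(5*3 - 6)/(2*(sqrt(2)*sqrt(1*(-4)) - 11))) = -(-7/2 + ((15 - 6)/(sqrt(2)*sqrt(-4) - 11))**2/2 - 11*(15 - 6)/(2*(sqrt(2)*sqrt(-4) - 11))) = -(-7/2 + (9/(sqrt(2)*(2*I) - 11))**2/2 - 99/(2*(sqrt(2)*(2*I) - 11))) = -(-7/2 + (9/(2*I*sqrt(2) - 11))**2/2 - 99/(2*(2*I*sqrt(2) - 11))) = -(-7/2 + (9/(-11 + 2*I*sqrt(2)))**2/2 - 99/(2*(-11 + 2*I*sqrt(2)))) = -(-7/2 + (81/(-11 + 2*I*sqrt(2))**2)/2 - 99/(2*(-11 + 2*I*sqrt(2)))) = -(-7/2 + 81/(2*(-11 + 2*I*sqrt(2))**2) - 99/(2*(-11 + 2*I*sqrt(2)))) = -(-7/2 - 99/(2*(-11 + 2*I*sqrt(2))) + 81/(2*(-11 + 2*I*sqrt(2))**2)) = 7/2 - 81/(2*(-11 + 2*I*sqrt(2))**2) + 99/(2*(-11 + 2*I*sqrt(2)))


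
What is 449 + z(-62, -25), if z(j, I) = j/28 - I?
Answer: 6605/14 ≈ 471.79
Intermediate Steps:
z(j, I) = -I + j/28 (z(j, I) = j*(1/28) - I = j/28 - I = -I + j/28)
449 + z(-62, -25) = 449 + (-1*(-25) + (1/28)*(-62)) = 449 + (25 - 31/14) = 449 + 319/14 = 6605/14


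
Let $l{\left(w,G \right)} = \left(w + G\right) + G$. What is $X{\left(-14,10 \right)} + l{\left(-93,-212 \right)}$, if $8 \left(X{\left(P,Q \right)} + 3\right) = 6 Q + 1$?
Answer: $- \frac{4099}{8} \approx -512.38$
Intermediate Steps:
$l{\left(w,G \right)} = w + 2 G$ ($l{\left(w,G \right)} = \left(G + w\right) + G = w + 2 G$)
$X{\left(P,Q \right)} = - \frac{23}{8} + \frac{3 Q}{4}$ ($X{\left(P,Q \right)} = -3 + \frac{6 Q + 1}{8} = -3 + \frac{1 + 6 Q}{8} = -3 + \left(\frac{1}{8} + \frac{3 Q}{4}\right) = - \frac{23}{8} + \frac{3 Q}{4}$)
$X{\left(-14,10 \right)} + l{\left(-93,-212 \right)} = \left(- \frac{23}{8} + \frac{3}{4} \cdot 10\right) + \left(-93 + 2 \left(-212\right)\right) = \left(- \frac{23}{8} + \frac{15}{2}\right) - 517 = \frac{37}{8} - 517 = - \frac{4099}{8}$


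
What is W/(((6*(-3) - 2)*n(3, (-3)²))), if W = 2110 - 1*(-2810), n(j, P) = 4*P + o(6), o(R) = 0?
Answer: -41/6 ≈ -6.8333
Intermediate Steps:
n(j, P) = 4*P (n(j, P) = 4*P + 0 = 4*P)
W = 4920 (W = 2110 + 2810 = 4920)
W/(((6*(-3) - 2)*n(3, (-3)²))) = 4920/(((6*(-3) - 2)*(4*(-3)²))) = 4920/(((-18 - 2)*(4*9))) = 4920/((-20*36)) = 4920/(-720) = 4920*(-1/720) = -41/6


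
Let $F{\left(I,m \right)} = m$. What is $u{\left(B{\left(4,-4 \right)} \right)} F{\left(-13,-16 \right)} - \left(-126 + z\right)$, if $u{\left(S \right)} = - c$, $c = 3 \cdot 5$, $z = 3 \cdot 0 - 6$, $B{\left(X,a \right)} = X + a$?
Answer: $372$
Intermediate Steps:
$z = -6$ ($z = 0 - 6 = -6$)
$c = 15$
$u{\left(S \right)} = -15$ ($u{\left(S \right)} = \left(-1\right) 15 = -15$)
$u{\left(B{\left(4,-4 \right)} \right)} F{\left(-13,-16 \right)} - \left(-126 + z\right) = \left(-15\right) \left(-16\right) + \left(126 - -6\right) = 240 + \left(126 + 6\right) = 240 + 132 = 372$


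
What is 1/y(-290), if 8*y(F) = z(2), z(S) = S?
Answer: 4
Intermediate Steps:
y(F) = 1/4 (y(F) = (1/8)*2 = 1/4)
1/y(-290) = 1/(1/4) = 4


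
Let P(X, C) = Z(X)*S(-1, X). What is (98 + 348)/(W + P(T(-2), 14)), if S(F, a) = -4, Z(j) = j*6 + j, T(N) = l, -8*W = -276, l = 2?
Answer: -892/43 ≈ -20.744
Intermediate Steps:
W = 69/2 (W = -⅛*(-276) = 69/2 ≈ 34.500)
T(N) = 2
Z(j) = 7*j (Z(j) = 6*j + j = 7*j)
P(X, C) = -28*X (P(X, C) = (7*X)*(-4) = -28*X)
(98 + 348)/(W + P(T(-2), 14)) = (98 + 348)/(69/2 - 28*2) = 446/(69/2 - 56) = 446/(-43/2) = 446*(-2/43) = -892/43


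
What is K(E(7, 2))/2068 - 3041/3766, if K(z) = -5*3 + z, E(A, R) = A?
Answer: -1579729/1947022 ≈ -0.81136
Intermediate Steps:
K(z) = -15 + z
K(E(7, 2))/2068 - 3041/3766 = (-15 + 7)/2068 - 3041/3766 = -8*1/2068 - 3041*1/3766 = -2/517 - 3041/3766 = -1579729/1947022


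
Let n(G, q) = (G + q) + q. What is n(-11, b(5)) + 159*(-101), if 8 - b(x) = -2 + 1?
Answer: -16052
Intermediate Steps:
b(x) = 9 (b(x) = 8 - (-2 + 1) = 8 - 1*(-1) = 8 + 1 = 9)
n(G, q) = G + 2*q
n(-11, b(5)) + 159*(-101) = (-11 + 2*9) + 159*(-101) = (-11 + 18) - 16059 = 7 - 16059 = -16052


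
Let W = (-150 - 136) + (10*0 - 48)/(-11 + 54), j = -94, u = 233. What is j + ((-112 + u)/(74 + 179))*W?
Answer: -228772/989 ≈ -231.32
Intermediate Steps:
W = -12346/43 (W = -286 + (0 - 48)/43 = -286 - 48*1/43 = -286 - 48/43 = -12346/43 ≈ -287.12)
j + ((-112 + u)/(74 + 179))*W = -94 + ((-112 + 233)/(74 + 179))*(-12346/43) = -94 + (121/253)*(-12346/43) = -94 + (121*(1/253))*(-12346/43) = -94 + (11/23)*(-12346/43) = -94 - 135806/989 = -228772/989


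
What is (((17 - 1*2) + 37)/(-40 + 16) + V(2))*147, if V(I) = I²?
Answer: 539/2 ≈ 269.50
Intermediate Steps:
(((17 - 1*2) + 37)/(-40 + 16) + V(2))*147 = (((17 - 1*2) + 37)/(-40 + 16) + 2²)*147 = (((17 - 2) + 37)/(-24) + 4)*147 = ((15 + 37)*(-1/24) + 4)*147 = (52*(-1/24) + 4)*147 = (-13/6 + 4)*147 = (11/6)*147 = 539/2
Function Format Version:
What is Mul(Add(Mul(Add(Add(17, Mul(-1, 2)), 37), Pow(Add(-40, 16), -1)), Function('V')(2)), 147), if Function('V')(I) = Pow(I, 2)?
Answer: Rational(539, 2) ≈ 269.50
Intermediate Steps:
Mul(Add(Mul(Add(Add(17, Mul(-1, 2)), 37), Pow(Add(-40, 16), -1)), Function('V')(2)), 147) = Mul(Add(Mul(Add(Add(17, Mul(-1, 2)), 37), Pow(Add(-40, 16), -1)), Pow(2, 2)), 147) = Mul(Add(Mul(Add(Add(17, -2), 37), Pow(-24, -1)), 4), 147) = Mul(Add(Mul(Add(15, 37), Rational(-1, 24)), 4), 147) = Mul(Add(Mul(52, Rational(-1, 24)), 4), 147) = Mul(Add(Rational(-13, 6), 4), 147) = Mul(Rational(11, 6), 147) = Rational(539, 2)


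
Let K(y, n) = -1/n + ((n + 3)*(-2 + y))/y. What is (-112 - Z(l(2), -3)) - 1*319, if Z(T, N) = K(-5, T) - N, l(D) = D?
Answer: -881/2 ≈ -440.50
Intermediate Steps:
K(y, n) = -1/n + (-2 + y)*(3 + n)/y (K(y, n) = -1/n + ((3 + n)*(-2 + y))/y = -1/n + ((-2 + y)*(3 + n))/y = -1/n + (-2 + y)*(3 + n)/y)
Z(T, N) = 21/5 - N - 1/T + 7*T/5 (Z(T, N) = (3 + T - 1/T - 6/(-5) - 2*T/(-5)) - N = (3 + T - 1/T - 6*(-⅕) - 2*T*(-⅕)) - N = (3 + T - 1/T + 6/5 + 2*T/5) - N = (21/5 - 1/T + 7*T/5) - N = 21/5 - N - 1/T + 7*T/5)
(-112 - Z(l(2), -3)) - 1*319 = (-112 - (21/5 - 1*(-3) - 1/2 + (7/5)*2)) - 1*319 = (-112 - (21/5 + 3 - 1*½ + 14/5)) - 319 = (-112 - (21/5 + 3 - ½ + 14/5)) - 319 = (-112 - 1*19/2) - 319 = (-112 - 19/2) - 319 = -243/2 - 319 = -881/2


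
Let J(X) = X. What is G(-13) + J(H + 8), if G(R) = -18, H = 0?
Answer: -10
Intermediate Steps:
G(-13) + J(H + 8) = -18 + (0 + 8) = -18 + 8 = -10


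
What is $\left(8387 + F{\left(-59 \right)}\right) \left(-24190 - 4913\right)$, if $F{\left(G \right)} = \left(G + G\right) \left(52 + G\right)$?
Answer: $-268125939$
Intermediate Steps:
$F{\left(G \right)} = 2 G \left(52 + G\right)$
$\left(8387 + F{\left(-59 \right)}\right) \left(-24190 - 4913\right) = \left(8387 + 2 \left(-59\right) \left(52 - 59\right)\right) \left(-24190 - 4913\right) = \left(8387 + 2 \left(-59\right) \left(-7\right)\right) \left(-29103\right) = \left(8387 + 826\right) \left(-29103\right) = 9213 \left(-29103\right) = -268125939$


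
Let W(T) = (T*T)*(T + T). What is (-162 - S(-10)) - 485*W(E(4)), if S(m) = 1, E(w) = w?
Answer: -62243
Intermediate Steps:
W(T) = 2*T**3 (W(T) = T**2*(2*T) = 2*T**3)
(-162 - S(-10)) - 485*W(E(4)) = (-162 - 1*1) - 970*4**3 = (-162 - 1) - 970*64 = -163 - 485*128 = -163 - 62080 = -62243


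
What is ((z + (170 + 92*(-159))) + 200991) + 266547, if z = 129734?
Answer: 582814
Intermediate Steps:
((z + (170 + 92*(-159))) + 200991) + 266547 = ((129734 + (170 + 92*(-159))) + 200991) + 266547 = ((129734 + (170 - 14628)) + 200991) + 266547 = ((129734 - 14458) + 200991) + 266547 = (115276 + 200991) + 266547 = 316267 + 266547 = 582814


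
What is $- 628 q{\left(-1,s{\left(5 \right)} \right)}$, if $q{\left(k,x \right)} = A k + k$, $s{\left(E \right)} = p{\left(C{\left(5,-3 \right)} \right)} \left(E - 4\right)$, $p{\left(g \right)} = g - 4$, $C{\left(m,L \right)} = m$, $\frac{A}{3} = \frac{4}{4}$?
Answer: $2512$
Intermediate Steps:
$A = 3$ ($A = 3 \cdot \frac{4}{4} = 3 \cdot 4 \cdot \frac{1}{4} = 3 \cdot 1 = 3$)
$p{\left(g \right)} = -4 + g$ ($p{\left(g \right)} = g - 4 = -4 + g$)
$s{\left(E \right)} = -4 + E$ ($s{\left(E \right)} = \left(-4 + 5\right) \left(E - 4\right) = 1 \left(-4 + E\right) = -4 + E$)
$q{\left(k,x \right)} = 4 k$ ($q{\left(k,x \right)} = 3 k + k = 4 k$)
$- 628 q{\left(-1,s{\left(5 \right)} \right)} = - 628 \cdot 4 \left(-1\right) = \left(-628\right) \left(-4\right) = 2512$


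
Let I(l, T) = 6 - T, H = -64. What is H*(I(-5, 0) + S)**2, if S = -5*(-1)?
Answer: -7744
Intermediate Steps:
S = 5
H*(I(-5, 0) + S)**2 = -64*((6 - 1*0) + 5)**2 = -64*((6 + 0) + 5)**2 = -64*(6 + 5)**2 = -64*11**2 = -64*121 = -7744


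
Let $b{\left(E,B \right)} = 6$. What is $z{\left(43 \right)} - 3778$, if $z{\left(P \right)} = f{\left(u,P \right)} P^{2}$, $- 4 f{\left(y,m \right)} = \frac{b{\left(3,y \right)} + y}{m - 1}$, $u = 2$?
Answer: $- \frac{81187}{21} \approx -3866.0$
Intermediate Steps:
$f{\left(y,m \right)} = - \frac{6 + y}{4 \left(-1 + m\right)}$ ($f{\left(y,m \right)} = - \frac{\left(6 + y\right) \frac{1}{m - 1}}{4} = - \frac{\left(6 + y\right) \frac{1}{-1 + m}}{4} = - \frac{\frac{1}{-1 + m} \left(6 + y\right)}{4} = - \frac{6 + y}{4 \left(-1 + m\right)}$)
$z{\left(P \right)} = - \frac{2 P^{2}}{-1 + P}$ ($z{\left(P \right)} = \frac{-6 - 2}{4 \left(-1 + P\right)} P^{2} = \frac{1}{4} \frac{1}{-1 + P} \left(-8\right) P^{2} = - \frac{2}{-1 + P} P^{2} = - \frac{2 P^{2}}{-1 + P}$)
$z{\left(43 \right)} - 3778 = - \frac{2 \cdot 43^{2}}{-1 + 43} - 3778 = \left(-2\right) 1849 \cdot \frac{1}{42} - 3778 = - \frac{1849}{21} - 3778 = - \frac{81187}{21}$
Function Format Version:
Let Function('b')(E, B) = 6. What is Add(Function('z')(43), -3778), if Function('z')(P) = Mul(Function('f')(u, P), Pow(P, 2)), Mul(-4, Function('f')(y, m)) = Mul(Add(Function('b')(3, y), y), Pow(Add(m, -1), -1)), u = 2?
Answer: Rational(-81187, 21) ≈ -3866.0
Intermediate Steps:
Function('f')(y, m) = Mul(Rational(-1, 4), Pow(Add(-1, m), -1), Add(6, y)) (Function('f')(y, m) = Mul(Rational(-1, 4), Mul(Add(6, y), Pow(Add(m, -1), -1))) = Mul(Rational(-1, 4), Mul(Add(6, y), Pow(Add(-1, m), -1))) = Mul(Rational(-1, 4), Mul(Pow(Add(-1, m), -1), Add(6, y))) = Mul(Rational(-1, 4), Pow(Add(-1, m), -1), Add(6, y)))
Function('z')(P) = Mul(-2, Pow(P, 2), Pow(Add(-1, P), -1)) (Function('z')(P) = Mul(Mul(Rational(1, 4), Pow(Add(-1, P), -1), Add(-6, Mul(-1, 2))), Pow(P, 2)) = Mul(Mul(Rational(1, 4), Pow(Add(-1, P), -1), Add(-6, -2)), Pow(P, 2)) = Mul(Mul(Rational(1, 4), Pow(Add(-1, P), -1), -8), Pow(P, 2)) = Mul(Mul(-2, Pow(Add(-1, P), -1)), Pow(P, 2)) = Mul(-2, Pow(P, 2), Pow(Add(-1, P), -1)))
Add(Function('z')(43), -3778) = Add(Mul(-2, Pow(43, 2), Pow(Add(-1, 43), -1)), -3778) = Add(Mul(-2, 1849, Pow(42, -1)), -3778) = Add(Mul(-2, 1849, Rational(1, 42)), -3778) = Add(Rational(-1849, 21), -3778) = Rational(-81187, 21)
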